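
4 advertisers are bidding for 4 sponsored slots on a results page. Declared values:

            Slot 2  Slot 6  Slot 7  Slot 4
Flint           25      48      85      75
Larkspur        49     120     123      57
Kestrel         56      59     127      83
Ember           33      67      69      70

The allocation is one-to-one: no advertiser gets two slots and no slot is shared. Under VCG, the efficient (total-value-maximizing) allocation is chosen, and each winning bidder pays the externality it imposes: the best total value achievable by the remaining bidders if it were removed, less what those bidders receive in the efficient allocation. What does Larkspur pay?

Efficient allocation: Flint→Slot 4 ($75), Larkspur→Slot 6 ($120), Kestrel→Slot 7 ($127), Ember→Slot 2 ($33); total welfare W = $355.
Larkspur receives Slot 6 at value $120, so the others get W − 120 = $235.
Without Larkspur: best allocation of the remaining 3 bidders over all 4 slots is Flint→Slot 4 ($75), Kestrel→Slot 7 ($127), Ember→Slot 6 ($67), total $269.
VCG payment = (others' best without Larkspur) − (others' welfare with Larkspur) = 269 − 235 = $34.

Larkspur pays $34.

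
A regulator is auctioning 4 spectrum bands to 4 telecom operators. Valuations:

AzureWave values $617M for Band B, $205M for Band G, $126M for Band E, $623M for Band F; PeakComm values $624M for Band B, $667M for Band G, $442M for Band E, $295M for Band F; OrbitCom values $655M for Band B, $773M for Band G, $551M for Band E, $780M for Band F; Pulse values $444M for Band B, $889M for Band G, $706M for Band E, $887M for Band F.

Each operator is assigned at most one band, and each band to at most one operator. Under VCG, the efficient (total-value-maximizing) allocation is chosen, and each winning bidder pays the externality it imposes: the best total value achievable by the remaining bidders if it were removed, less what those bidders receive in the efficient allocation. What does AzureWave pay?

Efficient allocation: AzureWave→Band B ($617M), PeakComm→Band G ($667M), OrbitCom→Band F ($780M), Pulse→Band E ($706M); total welfare W = $2770M.
AzureWave receives Band B at value $617M, so the others get W − 617 = $2153M.
Without AzureWave: best allocation of the remaining 3 bidders over all 4 bands is PeakComm→Band B ($624M), OrbitCom→Band F ($780M), Pulse→Band G ($889M), total $2293M.
VCG payment = (others' best without AzureWave) − (others' welfare with AzureWave) = 2293 − 2153 = $140M.

AzureWave pays $140M.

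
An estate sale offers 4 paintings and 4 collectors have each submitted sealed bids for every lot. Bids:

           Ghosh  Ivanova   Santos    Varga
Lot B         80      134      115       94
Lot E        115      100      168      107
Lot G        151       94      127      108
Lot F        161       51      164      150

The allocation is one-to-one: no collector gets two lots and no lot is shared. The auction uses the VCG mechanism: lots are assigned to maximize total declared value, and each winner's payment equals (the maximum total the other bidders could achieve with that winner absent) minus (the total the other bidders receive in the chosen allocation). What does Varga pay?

Varga pays $10.

Efficient allocation: Ghosh→Lot G ($151), Ivanova→Lot B ($134), Santos→Lot E ($168), Varga→Lot F ($150); total welfare W = $603.
Varga receives Lot F at value $150, so the others get W − 150 = $453.
Without Varga: best allocation of the remaining 3 bidders over all 4 lots is Ghosh→Lot F ($161), Ivanova→Lot B ($134), Santos→Lot E ($168), total $463.
VCG payment = (others' best without Varga) − (others' welfare with Varga) = 463 − 453 = $10.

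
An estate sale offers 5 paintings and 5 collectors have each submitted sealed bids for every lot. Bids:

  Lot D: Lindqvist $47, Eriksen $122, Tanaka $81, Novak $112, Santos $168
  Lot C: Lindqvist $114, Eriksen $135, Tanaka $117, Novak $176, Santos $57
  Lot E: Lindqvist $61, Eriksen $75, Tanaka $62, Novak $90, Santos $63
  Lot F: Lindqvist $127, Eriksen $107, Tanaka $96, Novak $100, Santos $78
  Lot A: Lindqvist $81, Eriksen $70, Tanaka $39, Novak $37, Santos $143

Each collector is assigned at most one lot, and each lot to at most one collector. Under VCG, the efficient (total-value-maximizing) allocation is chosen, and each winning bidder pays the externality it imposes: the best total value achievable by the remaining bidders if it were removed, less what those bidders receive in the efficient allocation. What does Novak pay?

Novak pays $55.

Efficient allocation: Lindqvist→Lot F ($127), Eriksen→Lot D ($122), Tanaka→Lot E ($62), Novak→Lot C ($176), Santos→Lot A ($143); total welfare W = $630.
Novak receives Lot C at value $176, so the others get W − 176 = $454.
Without Novak: best allocation of the remaining 4 bidders over all 5 lots is Lindqvist→Lot F ($127), Eriksen→Lot D ($122), Tanaka→Lot C ($117), Santos→Lot A ($143), total $509.
VCG payment = (others' best without Novak) − (others' welfare with Novak) = 509 − 454 = $55.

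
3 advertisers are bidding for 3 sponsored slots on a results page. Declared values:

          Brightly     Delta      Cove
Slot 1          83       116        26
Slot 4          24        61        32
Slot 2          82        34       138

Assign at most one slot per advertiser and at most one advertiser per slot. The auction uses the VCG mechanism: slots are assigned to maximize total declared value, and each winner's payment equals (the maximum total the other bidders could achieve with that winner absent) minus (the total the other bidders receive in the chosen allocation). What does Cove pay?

Efficient allocation: Brightly→Slot 1 ($83), Delta→Slot 4 ($61), Cove→Slot 2 ($138); total welfare W = $282.
Cove receives Slot 2 at value $138, so the others get W − 138 = $144.
Without Cove: best allocation of the remaining 2 bidders over all 3 slots is Brightly→Slot 2 ($82), Delta→Slot 1 ($116), total $198.
VCG payment = (others' best without Cove) − (others' welfare with Cove) = 198 − 144 = $54.

Cove pays $54.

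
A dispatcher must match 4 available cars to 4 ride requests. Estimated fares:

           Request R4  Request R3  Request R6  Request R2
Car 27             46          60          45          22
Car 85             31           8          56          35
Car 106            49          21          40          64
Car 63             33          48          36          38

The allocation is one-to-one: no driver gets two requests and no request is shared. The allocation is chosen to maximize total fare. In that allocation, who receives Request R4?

Optimal: Car 27→Request R4 ($46), Car 85→Request R6 ($56), Car 106→Request R2 ($64), Car 63→Request R3 ($48) — total 46+56+64+48 = $214.
Column-greedy (each request in turn goes to its best remaining driver) gives $203, worse by 11.
Next-best assignment: Car 27→Request R3, Car 85→Request R6, Car 106→Request R2, Car 63→Request R4 = $213.
Swapping Car 63↔Car 85 (Car 63→Request R6 $36, Car 85→Request R3 $8) loses 60.
Car 27's own top request is Request R3 ($60), but forcing Car 27→Request R3 and reassigning the rest optimally gives only $213 — worse by 1.

Car 27 receives Request R4.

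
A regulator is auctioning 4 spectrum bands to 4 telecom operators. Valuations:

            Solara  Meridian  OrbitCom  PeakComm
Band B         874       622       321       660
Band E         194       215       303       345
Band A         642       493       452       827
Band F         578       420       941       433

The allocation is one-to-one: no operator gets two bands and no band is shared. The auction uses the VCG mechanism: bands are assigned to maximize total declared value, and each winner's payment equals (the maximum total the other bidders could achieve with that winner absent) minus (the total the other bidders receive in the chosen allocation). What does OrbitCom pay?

OrbitCom pays $205M.

Efficient allocation: Solara→Band B ($874M), Meridian→Band E ($215M), OrbitCom→Band F ($941M), PeakComm→Band A ($827M); total welfare W = $2857M.
OrbitCom receives Band F at value $941M, so the others get W − 941 = $1916M.
Without OrbitCom: best allocation of the remaining 3 bidders over all 4 bands is Solara→Band B ($874M), Meridian→Band F ($420M), PeakComm→Band A ($827M), total $2121M.
VCG payment = (others' best without OrbitCom) − (others' welfare with OrbitCom) = 2121 − 1916 = $205M.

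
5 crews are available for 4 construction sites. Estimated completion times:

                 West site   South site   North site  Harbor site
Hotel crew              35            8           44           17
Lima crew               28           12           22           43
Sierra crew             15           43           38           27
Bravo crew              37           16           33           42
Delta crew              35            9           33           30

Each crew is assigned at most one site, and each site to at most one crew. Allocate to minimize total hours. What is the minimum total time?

Treat this as an assignment problem: match each crew to one site.
Optimal: Sierra crew→West site (15 hours), Delta crew→South site (9 hours), Lima crew→North site (22 hours), Hotel crew→Harbor site (17 hours) — total 15+9+22+17 = 63 hours.
Min-entry greedy (repeatedly take the single cheapest remaining cell) gives 75 hours, worse by 12.
Next-best assignment: Sierra crew→West site, Bravo crew→South site, Lima crew→North site, Hotel crew→Harbor site = 70 hours.

Min total: 63 hours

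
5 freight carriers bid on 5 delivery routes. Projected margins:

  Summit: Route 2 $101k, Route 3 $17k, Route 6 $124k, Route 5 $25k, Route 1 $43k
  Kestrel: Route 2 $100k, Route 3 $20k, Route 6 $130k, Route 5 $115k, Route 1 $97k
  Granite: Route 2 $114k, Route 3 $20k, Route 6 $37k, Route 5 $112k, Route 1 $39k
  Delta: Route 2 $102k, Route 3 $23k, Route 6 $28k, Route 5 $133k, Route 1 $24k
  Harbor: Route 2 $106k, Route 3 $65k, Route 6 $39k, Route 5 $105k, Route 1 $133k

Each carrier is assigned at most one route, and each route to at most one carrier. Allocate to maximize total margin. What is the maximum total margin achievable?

Optimal: Summit→Route 6 ($124k), Kestrel→Route 1 ($97k), Granite→Route 2 ($114k), Delta→Route 5 ($133k), Harbor→Route 3 ($65k) — total 124+97+114+133+65 = $533k.
Next-best assignment: Summit→Route 3, Kestrel→Route 6, Granite→Route 2, Delta→Route 5, Harbor→Route 1 = $527k.

Max total: $533k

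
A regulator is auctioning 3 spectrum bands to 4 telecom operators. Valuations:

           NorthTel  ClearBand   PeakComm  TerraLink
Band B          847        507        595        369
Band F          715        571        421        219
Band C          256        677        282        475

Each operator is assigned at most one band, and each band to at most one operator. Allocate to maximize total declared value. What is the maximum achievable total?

Optimal: PeakComm→Band B ($595M), NorthTel→Band F ($715M), ClearBand→Band C ($677M) — total 595+715+677 = $1987M.
Row-greedy (each operator in turn takes its best remaining band) gives $1945M, worse by 42.
Swapping ClearBand↔NorthTel (ClearBand→Band F $571M, NorthTel→Band C $256M) loses 565.

Max total: $1987M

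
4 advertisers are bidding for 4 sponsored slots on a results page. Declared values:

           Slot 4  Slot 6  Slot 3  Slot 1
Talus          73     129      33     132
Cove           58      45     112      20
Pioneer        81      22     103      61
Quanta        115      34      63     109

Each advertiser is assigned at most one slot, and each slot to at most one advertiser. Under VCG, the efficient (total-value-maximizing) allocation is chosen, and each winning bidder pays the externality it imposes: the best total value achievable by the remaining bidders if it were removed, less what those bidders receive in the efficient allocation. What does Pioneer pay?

Pioneer pays $9.

Efficient allocation: Talus→Slot 6 ($129), Cove→Slot 3 ($112), Pioneer→Slot 4 ($81), Quanta→Slot 1 ($109); total welfare W = $431.
Pioneer receives Slot 4 at value $81, so the others get W − 81 = $350.
Without Pioneer: best allocation of the remaining 3 bidders over all 4 slots is Talus→Slot 1 ($132), Cove→Slot 3 ($112), Quanta→Slot 4 ($115), total $359.
VCG payment = (others' best without Pioneer) − (others' welfare with Pioneer) = 359 − 350 = $9.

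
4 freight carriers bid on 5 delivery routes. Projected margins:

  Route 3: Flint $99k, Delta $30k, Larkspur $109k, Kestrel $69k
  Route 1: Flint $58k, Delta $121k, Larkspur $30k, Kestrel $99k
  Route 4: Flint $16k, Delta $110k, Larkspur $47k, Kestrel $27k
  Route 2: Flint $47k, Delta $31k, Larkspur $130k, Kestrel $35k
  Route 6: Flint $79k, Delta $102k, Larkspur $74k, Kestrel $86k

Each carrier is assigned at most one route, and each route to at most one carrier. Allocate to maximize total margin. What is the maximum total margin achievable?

Optimal: Flint→Route 3 ($99k), Delta→Route 4 ($110k), Larkspur→Route 2 ($130k), Kestrel→Route 1 ($99k) — total 99+110+130+99 = $438k.
Max-entry greedy (repeatedly take the single best remaining cell) gives $436k, worse by 2.
Swapping Flint↔Kestrel (Flint→Route 1 $58k, Kestrel→Route 3 $69k) loses 71.
Every other assignment is strictly worse.

Max total: $438k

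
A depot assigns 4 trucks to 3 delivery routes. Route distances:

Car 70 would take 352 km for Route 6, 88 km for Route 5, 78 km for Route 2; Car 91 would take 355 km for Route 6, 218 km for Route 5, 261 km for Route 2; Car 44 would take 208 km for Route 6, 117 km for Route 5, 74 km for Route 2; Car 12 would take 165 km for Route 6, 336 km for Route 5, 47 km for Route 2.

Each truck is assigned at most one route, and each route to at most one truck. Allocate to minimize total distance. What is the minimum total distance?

Minimum total: 327 km

This is a one-to-one assignment (minimum-cost bipartite matching).
Optimal: Car 12→Route 6 (165 km), Car 70→Route 5 (88 km), Car 44→Route 2 (74 km) — total 165+88+74 = 327 km.
Swapping Car 12↔Car 70 (Car 12→Route 5 336 km, Car 70→Route 6 352 km) adds 435.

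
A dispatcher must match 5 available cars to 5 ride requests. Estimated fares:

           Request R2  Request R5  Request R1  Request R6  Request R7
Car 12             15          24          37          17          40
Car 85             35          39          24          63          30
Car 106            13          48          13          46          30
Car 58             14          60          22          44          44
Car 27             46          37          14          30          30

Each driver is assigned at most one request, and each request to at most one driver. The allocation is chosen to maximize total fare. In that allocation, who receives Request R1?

Car 12 receives Request R1.

Optimal: Car 12→Request R1 ($37), Car 85→Request R6 ($63), Car 106→Request R5 ($48), Car 58→Request R7 ($44), Car 27→Request R2 ($46) — total 37+63+48+44+46 = $238.
Row-greedy (each driver in turn takes its best remaining request) gives $219, worse by 19.
No other one-to-one assignment exceeds $238.
Car 12's own top request is Request R7 ($40), but forcing Car 12→Request R7 and reassigning the rest optimally gives only $222 — worse by 16.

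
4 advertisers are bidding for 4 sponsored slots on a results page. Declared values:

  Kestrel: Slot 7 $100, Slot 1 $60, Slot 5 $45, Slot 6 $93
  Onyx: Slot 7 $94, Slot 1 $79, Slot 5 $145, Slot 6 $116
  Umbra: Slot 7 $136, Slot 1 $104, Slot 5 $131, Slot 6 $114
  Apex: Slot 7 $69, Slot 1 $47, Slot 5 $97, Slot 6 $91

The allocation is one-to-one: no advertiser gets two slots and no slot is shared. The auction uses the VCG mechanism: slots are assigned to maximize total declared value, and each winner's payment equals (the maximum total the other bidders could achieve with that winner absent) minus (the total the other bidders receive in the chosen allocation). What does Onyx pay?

Onyx pays $31.

Efficient allocation: Kestrel→Slot 7 ($100), Onyx→Slot 5 ($145), Umbra→Slot 1 ($104), Apex→Slot 6 ($91); total welfare W = $440.
Onyx receives Slot 5 at value $145, so the others get W − 145 = $295.
Without Onyx: best allocation of the remaining 3 bidders over all 4 slots is Kestrel→Slot 6 ($93), Umbra→Slot 7 ($136), Apex→Slot 5 ($97), total $326.
VCG payment = (others' best without Onyx) − (others' welfare with Onyx) = 326 − 295 = $31.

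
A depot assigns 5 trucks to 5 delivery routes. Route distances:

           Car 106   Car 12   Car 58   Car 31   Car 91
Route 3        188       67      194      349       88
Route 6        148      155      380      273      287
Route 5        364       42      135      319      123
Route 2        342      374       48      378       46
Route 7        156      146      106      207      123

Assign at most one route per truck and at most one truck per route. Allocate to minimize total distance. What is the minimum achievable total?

Min total: 533 km

This is a one-to-one assignment (minimum-cost bipartite matching).
Optimal: Car 106→Route 6 (148 km), Car 12→Route 5 (42 km), Car 58→Route 2 (48 km), Car 31→Route 7 (207 km), Car 91→Route 3 (88 km) — total 148+42+48+207+88 = 533 km.
Column-greedy (each route in turn goes to its cheapest remaining truck) gives 593 km, worse by 60.
Next-best assignment: Car 106→Route 6, Car 12→Route 3, Car 58→Route 2, Car 31→Route 7, Car 91→Route 5 = 593 km.
Every other assignment is strictly worse.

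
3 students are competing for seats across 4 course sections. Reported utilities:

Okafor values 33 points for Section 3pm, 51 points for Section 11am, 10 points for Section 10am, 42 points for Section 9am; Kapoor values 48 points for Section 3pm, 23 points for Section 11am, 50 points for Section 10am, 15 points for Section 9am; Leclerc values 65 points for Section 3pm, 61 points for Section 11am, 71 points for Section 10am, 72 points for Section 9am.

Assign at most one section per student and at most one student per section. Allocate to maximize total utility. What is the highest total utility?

Max total: 173 points

This is a one-to-one assignment (maximum-weight bipartite matching).
Optimal: Okafor→Section 11am (51 points), Kapoor→Section 10am (50 points), Leclerc→Section 9am (72 points) — total 51+50+72 = 173 points.
Column-greedy (each section in turn goes to its best remaining student) gives 166 points, worse by 7.
No other one-to-one assignment exceeds 173 points.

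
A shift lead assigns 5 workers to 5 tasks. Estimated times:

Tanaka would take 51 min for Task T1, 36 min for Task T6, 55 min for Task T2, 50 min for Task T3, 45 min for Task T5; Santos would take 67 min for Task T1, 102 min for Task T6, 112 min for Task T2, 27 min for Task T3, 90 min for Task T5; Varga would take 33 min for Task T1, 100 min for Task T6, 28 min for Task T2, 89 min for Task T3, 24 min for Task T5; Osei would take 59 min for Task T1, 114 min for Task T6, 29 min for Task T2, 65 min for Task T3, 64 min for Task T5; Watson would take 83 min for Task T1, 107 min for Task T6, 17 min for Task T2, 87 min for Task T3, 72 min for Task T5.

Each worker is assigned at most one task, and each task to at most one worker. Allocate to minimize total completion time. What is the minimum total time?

Minimum total: 163 min

This is a one-to-one assignment (minimum-cost bipartite matching).
Optimal: Tanaka→Task T6 (36 min), Santos→Task T3 (27 min), Varga→Task T5 (24 min), Osei→Task T1 (59 min), Watson→Task T2 (17 min) — total 36+27+24+59+17 = 163 min.
Row-greedy (each worker in turn takes its cheapest remaining task) gives 199 min, worse by 36.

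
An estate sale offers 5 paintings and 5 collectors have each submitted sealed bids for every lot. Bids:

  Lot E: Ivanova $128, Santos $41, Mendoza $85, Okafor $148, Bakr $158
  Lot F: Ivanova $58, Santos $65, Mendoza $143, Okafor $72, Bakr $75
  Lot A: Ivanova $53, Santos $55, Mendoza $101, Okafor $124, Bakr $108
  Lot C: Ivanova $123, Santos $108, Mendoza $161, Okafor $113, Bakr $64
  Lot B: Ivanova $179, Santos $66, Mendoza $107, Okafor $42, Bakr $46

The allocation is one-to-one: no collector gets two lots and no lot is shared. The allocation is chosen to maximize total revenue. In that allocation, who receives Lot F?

Optimal: Ivanova→Lot B ($179), Santos→Lot C ($108), Mendoza→Lot F ($143), Okafor→Lot A ($124), Bakr→Lot E ($158) — total 179+108+143+124+158 = $712.
Column-greedy (each lot in turn goes to its best remaining collector) gives $614, worse by 98.
Next-best assignment: Ivanova→Lot B, Santos→Lot F, Mendoza→Lot C, Okafor→Lot A, Bakr→Lot E = $687.
Swapping Mendoza↔Ivanova (Mendoza→Lot B $107, Ivanova→Lot F $58) loses 157.
Checked against all permutations: $712 is optimal.
Mendoza's own top lot is Lot C ($161), but forcing Mendoza→Lot C and reassigning the rest optimally gives only $687 — worse by 25.

Mendoza receives Lot F.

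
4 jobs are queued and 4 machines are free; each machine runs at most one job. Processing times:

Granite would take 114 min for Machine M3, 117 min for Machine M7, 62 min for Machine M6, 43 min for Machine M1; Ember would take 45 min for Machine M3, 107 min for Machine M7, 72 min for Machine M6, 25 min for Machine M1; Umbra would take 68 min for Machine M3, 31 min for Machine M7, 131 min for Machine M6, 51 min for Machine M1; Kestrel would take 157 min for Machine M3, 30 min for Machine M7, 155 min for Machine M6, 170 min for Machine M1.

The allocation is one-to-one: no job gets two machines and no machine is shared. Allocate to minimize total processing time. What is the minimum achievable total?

Minimum total: 185 min

This is a one-to-one assignment (minimum-cost bipartite matching).
Optimal: Granite→Machine M6 (62 min), Ember→Machine M1 (25 min), Umbra→Machine M3 (68 min), Kestrel→Machine M7 (30 min) — total 62+25+68+30 = 185 min.
Row-greedy (each job in turn takes its cheapest remaining machine) gives 274 min, worse by 89.
No other one-to-one assignment undercuts 185 min.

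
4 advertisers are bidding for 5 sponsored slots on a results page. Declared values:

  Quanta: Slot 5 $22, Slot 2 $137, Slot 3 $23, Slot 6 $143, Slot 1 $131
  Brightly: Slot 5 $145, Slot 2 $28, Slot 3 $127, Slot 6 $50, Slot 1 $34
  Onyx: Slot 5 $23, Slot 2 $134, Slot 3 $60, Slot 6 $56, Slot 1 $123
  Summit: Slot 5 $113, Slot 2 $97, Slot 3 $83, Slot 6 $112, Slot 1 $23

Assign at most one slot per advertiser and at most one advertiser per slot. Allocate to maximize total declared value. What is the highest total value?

Max total: $522

Treat this as an assignment problem: match each advertiser to one slot.
Optimal: Quanta→Slot 1 ($131), Brightly→Slot 5 ($145), Onyx→Slot 2 ($134), Summit→Slot 6 ($112) — total 131+145+134+112 = $522.
Max-entry greedy (repeatedly take the single best remaining cell) gives $505, worse by 17.
Every other assignment is strictly worse.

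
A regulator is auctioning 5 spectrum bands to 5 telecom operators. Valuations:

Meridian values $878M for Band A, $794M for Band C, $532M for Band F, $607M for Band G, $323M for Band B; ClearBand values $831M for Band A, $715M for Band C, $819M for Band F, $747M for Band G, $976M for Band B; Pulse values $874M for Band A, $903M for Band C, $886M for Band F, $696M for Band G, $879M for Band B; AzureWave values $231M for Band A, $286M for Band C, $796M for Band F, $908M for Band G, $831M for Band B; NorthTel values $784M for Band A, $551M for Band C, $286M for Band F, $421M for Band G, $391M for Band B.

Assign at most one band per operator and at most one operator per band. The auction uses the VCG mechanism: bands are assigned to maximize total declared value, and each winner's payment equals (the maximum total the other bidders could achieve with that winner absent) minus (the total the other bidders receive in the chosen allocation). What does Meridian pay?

Efficient allocation: Meridian→Band C ($794M), ClearBand→Band B ($976M), Pulse→Band F ($886M), AzureWave→Band G ($908M), NorthTel→Band A ($784M); total welfare W = $4348M.
Meridian receives Band C at value $794M, so the others get W − 794 = $3554M.
Without Meridian: best allocation of the remaining 4 bidders over all 5 bands is ClearBand→Band B ($976M), Pulse→Band C ($903M), AzureWave→Band G ($908M), NorthTel→Band A ($784M), total $3571M.
VCG payment = (others' best without Meridian) − (others' welfare with Meridian) = 3571 − 3554 = $17M.

Meridian pays $17M.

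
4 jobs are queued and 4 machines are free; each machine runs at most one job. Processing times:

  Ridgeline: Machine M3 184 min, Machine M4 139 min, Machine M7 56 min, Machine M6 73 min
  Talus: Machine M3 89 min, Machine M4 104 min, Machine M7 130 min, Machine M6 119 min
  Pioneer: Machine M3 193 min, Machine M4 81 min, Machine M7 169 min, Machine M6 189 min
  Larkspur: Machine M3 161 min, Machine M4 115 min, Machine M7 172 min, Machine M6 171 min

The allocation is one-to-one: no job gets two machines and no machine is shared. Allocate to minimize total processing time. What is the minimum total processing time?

This is the linear assignment problem.
Optimal: Ridgeline→Machine M7 (56 min), Talus→Machine M3 (89 min), Pioneer→Machine M4 (81 min), Larkspur→Machine M6 (171 min) — total 56+89+81+171 = 397 min.
Every other assignment is strictly worse.

Min total: 397 min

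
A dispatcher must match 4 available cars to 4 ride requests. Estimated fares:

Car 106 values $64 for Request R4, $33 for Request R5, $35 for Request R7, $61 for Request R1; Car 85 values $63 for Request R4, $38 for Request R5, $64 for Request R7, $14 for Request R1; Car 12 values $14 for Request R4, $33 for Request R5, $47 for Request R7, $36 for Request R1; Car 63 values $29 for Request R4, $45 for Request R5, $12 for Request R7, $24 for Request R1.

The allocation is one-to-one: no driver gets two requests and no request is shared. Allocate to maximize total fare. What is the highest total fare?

This is a one-to-one assignment (maximum-weight bipartite matching).
Optimal: Car 106→Request R1 ($61), Car 85→Request R4 ($63), Car 12→Request R7 ($47), Car 63→Request R5 ($45) — total 61+63+47+45 = $216.
Row-greedy (each driver in turn takes its best remaining request) gives $209, worse by 7.
Next-best assignment: Car 106→Request R4, Car 85→Request R7, Car 12→Request R1, Car 63→Request R5 = $209.
Swapping Car 106↔Car 12 (Car 106→Request R7 $35, Car 12→Request R1 $36) loses 37.
No other one-to-one assignment exceeds $216.

Maximum total: $216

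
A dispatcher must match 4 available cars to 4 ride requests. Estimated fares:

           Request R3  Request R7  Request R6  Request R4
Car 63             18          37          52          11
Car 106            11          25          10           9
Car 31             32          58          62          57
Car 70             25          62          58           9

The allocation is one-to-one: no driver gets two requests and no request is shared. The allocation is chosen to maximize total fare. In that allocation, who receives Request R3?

This is a one-to-one assignment (maximum-weight bipartite matching).
Optimal: Car 63→Request R6 ($52), Car 106→Request R3 ($11), Car 31→Request R4 ($57), Car 70→Request R7 ($62) — total 52+11+57+62 = $182.
Swapping Car 31↔Car 70 (Car 31→Request R7 $58, Car 70→Request R4 $9) loses 52.
No other one-to-one assignment exceeds $182.
Car 106's own top request is Request R7 ($25), but forcing Car 106→Request R7 and reassigning the rest optimally gives only $159 — worse by 23.

Car 106 receives Request R3.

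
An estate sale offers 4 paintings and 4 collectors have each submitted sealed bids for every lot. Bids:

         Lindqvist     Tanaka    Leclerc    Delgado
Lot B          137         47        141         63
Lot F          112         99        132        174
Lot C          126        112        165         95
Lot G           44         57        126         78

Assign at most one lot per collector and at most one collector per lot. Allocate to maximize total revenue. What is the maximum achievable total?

Maximum total: $549

Optimal: Lindqvist→Lot B ($137), Tanaka→Lot C ($112), Leclerc→Lot G ($126), Delgado→Lot F ($174) — total 137+112+126+174 = $549.
Max-entry greedy (repeatedly take the single best remaining cell) gives $533, worse by 16.
Next-best assignment: Lindqvist→Lot B, Tanaka→Lot G, Leclerc→Lot C, Delgado→Lot F = $533.
Checked against all permutations: $549 is optimal.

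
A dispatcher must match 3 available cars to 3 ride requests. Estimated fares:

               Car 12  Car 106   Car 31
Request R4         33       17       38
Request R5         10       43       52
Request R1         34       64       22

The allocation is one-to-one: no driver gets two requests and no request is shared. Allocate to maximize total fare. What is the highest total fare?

Maximum total: $149

Optimal: Car 12→Request R4 ($33), Car 106→Request R1 ($64), Car 31→Request R5 ($52) — total 33+64+52 = $149.
Row-greedy (each driver in turn takes its best remaining request) gives $115, worse by 34.
Swapping Car 31↔Car 106 (Car 31→Request R1 $22, Car 106→Request R5 $43) loses 51.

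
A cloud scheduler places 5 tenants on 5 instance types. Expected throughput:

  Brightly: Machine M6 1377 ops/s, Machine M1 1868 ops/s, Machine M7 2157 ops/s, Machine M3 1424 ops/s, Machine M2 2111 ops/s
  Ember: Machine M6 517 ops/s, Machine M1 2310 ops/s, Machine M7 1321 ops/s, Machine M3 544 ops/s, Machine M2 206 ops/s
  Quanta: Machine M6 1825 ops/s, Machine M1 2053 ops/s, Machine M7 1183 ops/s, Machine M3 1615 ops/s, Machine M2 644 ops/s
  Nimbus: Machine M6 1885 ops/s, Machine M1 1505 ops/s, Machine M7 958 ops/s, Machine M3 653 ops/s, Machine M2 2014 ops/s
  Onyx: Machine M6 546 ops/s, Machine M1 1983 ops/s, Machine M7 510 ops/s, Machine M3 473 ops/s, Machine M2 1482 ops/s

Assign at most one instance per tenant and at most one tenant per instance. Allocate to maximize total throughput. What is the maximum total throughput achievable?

Max total: 9449 ops/s

Treat this as an assignment problem: match each tenant to one instance.
Optimal: Brightly→Machine M7 (2157 ops/s), Ember→Machine M1 (2310 ops/s), Quanta→Machine M3 (1615 ops/s), Nimbus→Machine M6 (1885 ops/s), Onyx→Machine M2 (1482 ops/s) — total 2157+2310+1615+1885+1482 = 9449 ops/s.
Row-greedy (each tenant in turn takes its best remaining instance) gives 8779 ops/s, worse by 670.
Next-best assignment: Brightly→Machine M2, Ember→Machine M7, Quanta→Machine M3, Nimbus→Machine M6, Onyx→Machine M1 = 8915 ops/s.
Swapping Nimbus↔Quanta (Nimbus→Machine M3 653 ops/s, Quanta→Machine M6 1825 ops/s) loses 1022.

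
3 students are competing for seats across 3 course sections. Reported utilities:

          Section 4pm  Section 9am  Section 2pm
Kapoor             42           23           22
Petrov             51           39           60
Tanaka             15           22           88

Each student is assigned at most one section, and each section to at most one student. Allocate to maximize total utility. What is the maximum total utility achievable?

Optimal: Kapoor→Section 4pm (42 points), Petrov→Section 9am (39 points), Tanaka→Section 2pm (88 points) — total 42+39+88 = 169 points.
Max-entry greedy (repeatedly take the single best remaining cell) gives 162 points, worse by 7.
Every other assignment is strictly worse.

Max total: 169 points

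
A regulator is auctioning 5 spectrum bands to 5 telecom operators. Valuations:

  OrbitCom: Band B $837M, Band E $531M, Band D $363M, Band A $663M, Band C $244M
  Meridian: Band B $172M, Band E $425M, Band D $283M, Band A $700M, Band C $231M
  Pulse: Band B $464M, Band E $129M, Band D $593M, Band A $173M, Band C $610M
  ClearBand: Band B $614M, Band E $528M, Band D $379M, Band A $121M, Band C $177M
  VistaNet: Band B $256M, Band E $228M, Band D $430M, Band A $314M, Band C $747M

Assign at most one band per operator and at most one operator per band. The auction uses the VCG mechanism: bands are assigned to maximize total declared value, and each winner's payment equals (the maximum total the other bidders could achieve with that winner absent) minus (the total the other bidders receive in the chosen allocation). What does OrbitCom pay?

Efficient allocation: OrbitCom→Band B ($837M), Meridian→Band A ($700M), Pulse→Band D ($593M), ClearBand→Band E ($528M), VistaNet→Band C ($747M); total welfare W = $3405M.
OrbitCom receives Band B at value $837M, so the others get W − 837 = $2568M.
Without OrbitCom: best allocation of the remaining 4 bidders over all 5 bands is Meridian→Band A ($700M), Pulse→Band D ($593M), ClearBand→Band B ($614M), VistaNet→Band C ($747M), total $2654M.
VCG payment = (others' best without OrbitCom) − (others' welfare with OrbitCom) = 2654 − 2568 = $86M.

OrbitCom pays $86M.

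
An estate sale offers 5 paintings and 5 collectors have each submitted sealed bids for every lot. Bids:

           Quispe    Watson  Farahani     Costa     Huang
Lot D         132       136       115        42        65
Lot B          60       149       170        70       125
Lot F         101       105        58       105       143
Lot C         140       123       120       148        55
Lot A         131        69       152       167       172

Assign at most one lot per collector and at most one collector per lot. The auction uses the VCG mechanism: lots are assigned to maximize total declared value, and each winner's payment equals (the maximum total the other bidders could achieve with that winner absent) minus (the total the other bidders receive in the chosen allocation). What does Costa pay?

Efficient allocation: Quispe→Lot C ($140), Watson→Lot D ($136), Farahani→Lot B ($170), Costa→Lot A ($167), Huang→Lot F ($143); total welfare W = $756.
Costa receives Lot A at value $167, so the others get W − 167 = $589.
Without Costa: best allocation of the remaining 4 bidders over all 5 lots is Quispe→Lot C ($140), Watson→Lot D ($136), Farahani→Lot B ($170), Huang→Lot A ($172), total $618.
VCG payment = (others' best without Costa) − (others' welfare with Costa) = 618 − 589 = $29.

Costa pays $29.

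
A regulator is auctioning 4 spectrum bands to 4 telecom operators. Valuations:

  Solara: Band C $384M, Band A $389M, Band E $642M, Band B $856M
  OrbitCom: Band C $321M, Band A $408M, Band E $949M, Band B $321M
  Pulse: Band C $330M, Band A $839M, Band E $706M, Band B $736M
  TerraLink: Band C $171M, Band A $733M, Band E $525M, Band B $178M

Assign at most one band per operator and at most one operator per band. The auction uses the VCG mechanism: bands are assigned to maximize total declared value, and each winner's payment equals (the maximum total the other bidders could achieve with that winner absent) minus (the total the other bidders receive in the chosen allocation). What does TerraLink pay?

Efficient allocation: Solara→Band B ($856M), OrbitCom→Band E ($949M), Pulse→Band C ($330M), TerraLink→Band A ($733M); total welfare W = $2868M.
TerraLink receives Band A at value $733M, so the others get W − 733 = $2135M.
Without TerraLink: best allocation of the remaining 3 bidders over all 4 bands is Solara→Band B ($856M), OrbitCom→Band E ($949M), Pulse→Band A ($839M), total $2644M.
VCG payment = (others' best without TerraLink) − (others' welfare with TerraLink) = 2644 − 2135 = $509M.

TerraLink pays $509M.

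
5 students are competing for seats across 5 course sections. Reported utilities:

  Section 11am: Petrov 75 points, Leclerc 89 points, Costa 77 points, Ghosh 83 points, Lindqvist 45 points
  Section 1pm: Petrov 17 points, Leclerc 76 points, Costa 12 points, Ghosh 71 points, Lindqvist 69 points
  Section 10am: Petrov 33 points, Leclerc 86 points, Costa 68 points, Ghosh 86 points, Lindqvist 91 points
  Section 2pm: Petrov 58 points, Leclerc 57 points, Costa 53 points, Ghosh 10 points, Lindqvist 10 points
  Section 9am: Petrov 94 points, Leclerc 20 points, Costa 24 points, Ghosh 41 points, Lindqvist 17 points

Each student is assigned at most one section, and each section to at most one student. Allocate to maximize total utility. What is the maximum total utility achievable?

Optimal: Petrov→Section 9am (94 points), Leclerc→Section 11am (89 points), Costa→Section 2pm (53 points), Ghosh→Section 1pm (71 points), Lindqvist→Section 10am (91 points) — total 94+89+53+71+91 = 398 points.
Column-greedy (each section in turn goes to its best remaining student) gives 333 points, worse by 65.
Swapping Leclerc↔Lindqvist (Leclerc→Section 10am 86 points, Lindqvist→Section 11am 45 points) loses 49.

Maximum total: 398 points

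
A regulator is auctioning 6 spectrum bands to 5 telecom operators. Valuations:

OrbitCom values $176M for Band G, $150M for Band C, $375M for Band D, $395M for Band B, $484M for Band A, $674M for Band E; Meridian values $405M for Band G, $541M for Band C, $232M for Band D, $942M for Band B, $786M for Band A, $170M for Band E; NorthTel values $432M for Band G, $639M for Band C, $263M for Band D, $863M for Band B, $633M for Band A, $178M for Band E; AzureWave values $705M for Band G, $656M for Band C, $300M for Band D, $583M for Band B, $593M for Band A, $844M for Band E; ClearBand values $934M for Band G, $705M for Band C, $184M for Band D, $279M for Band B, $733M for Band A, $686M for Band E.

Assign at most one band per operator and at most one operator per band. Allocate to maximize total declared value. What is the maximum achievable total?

Max total: $3913M

Treat this as an assignment problem: match each operator to one band.
Optimal: OrbitCom→Band E ($674M), Meridian→Band A ($786M), NorthTel→Band B ($863M), AzureWave→Band C ($656M), ClearBand→Band G ($934M) — total 674+786+863+656+934 = $3913M.
Max-entry greedy (repeatedly take the single best remaining cell) gives $3843M, worse by 70.
Swapping ClearBand↔AzureWave (ClearBand→Band C $705M, AzureWave→Band G $705M) loses 180.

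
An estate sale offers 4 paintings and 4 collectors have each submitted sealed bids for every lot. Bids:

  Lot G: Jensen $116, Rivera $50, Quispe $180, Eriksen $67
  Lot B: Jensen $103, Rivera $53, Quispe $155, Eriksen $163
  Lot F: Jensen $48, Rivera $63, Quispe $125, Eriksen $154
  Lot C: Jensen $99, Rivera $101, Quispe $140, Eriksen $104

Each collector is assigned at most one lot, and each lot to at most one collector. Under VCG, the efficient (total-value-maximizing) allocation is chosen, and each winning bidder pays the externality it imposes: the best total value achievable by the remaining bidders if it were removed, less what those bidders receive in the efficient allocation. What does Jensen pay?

Jensen pays $9.

Efficient allocation: Jensen→Lot B ($103), Rivera→Lot C ($101), Quispe→Lot G ($180), Eriksen→Lot F ($154); total welfare W = $538.
Jensen receives Lot B at value $103, so the others get W − 103 = $435.
Without Jensen: best allocation of the remaining 3 bidders over all 4 lots is Rivera→Lot C ($101), Quispe→Lot G ($180), Eriksen→Lot B ($163), total $444.
VCG payment = (others' best without Jensen) − (others' welfare with Jensen) = 444 − 435 = $9.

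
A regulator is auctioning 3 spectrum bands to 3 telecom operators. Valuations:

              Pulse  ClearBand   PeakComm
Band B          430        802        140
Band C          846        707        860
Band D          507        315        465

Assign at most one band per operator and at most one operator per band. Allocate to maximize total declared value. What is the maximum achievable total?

This is the linear assignment problem.
Optimal: Pulse→Band D ($507M), ClearBand→Band B ($802M), PeakComm→Band C ($860M) — total 507+802+860 = $2169M.
Row-greedy (each operator in turn takes its best remaining band) gives $2113M, worse by 56.
Swapping ClearBand↔PeakComm (ClearBand→Band C $707M, PeakComm→Band B $140M) loses 815.

Maximum total: $2169M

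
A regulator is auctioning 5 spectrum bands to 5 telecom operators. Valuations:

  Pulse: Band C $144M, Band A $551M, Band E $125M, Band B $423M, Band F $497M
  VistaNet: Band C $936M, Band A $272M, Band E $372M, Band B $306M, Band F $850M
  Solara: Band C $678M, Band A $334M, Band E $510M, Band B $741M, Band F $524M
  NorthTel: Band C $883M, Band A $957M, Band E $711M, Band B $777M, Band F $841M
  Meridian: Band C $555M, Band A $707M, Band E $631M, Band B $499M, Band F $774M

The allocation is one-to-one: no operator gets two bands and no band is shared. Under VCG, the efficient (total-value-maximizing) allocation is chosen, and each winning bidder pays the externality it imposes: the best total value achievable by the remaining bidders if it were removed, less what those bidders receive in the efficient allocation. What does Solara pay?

Solara pays $69M.

Efficient allocation: Pulse→Band F ($497M), VistaNet→Band C ($936M), Solara→Band B ($741M), NorthTel→Band A ($957M), Meridian→Band E ($631M); total welfare W = $3762M.
Solara receives Band B at value $741M, so the others get W − 741 = $3021M.
Without Solara: best allocation of the remaining 4 bidders over all 5 bands is Pulse→Band B ($423M), VistaNet→Band C ($936M), NorthTel→Band A ($957M), Meridian→Band F ($774M), total $3090M.
VCG payment = (others' best without Solara) − (others' welfare with Solara) = 3090 − 3021 = $69M.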